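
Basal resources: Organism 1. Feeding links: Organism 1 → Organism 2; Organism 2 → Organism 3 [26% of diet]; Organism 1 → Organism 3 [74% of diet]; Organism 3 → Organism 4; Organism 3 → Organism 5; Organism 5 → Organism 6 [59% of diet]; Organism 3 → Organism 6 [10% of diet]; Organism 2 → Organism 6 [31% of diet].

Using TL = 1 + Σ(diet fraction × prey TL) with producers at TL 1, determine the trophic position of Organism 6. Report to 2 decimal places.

Organism 2: 1 + 1 = 2
Organism 3: 1 + (0.26×2 + 0.74×1) = 2.26
Organism 4: 1 + 2.26 = 3.26
Organism 5: 1 + 2.26 = 3.26
Organism 6: 1 + (0.59×3.26 + 0.1×2.26 + 0.31×2) = 3.7694

3.77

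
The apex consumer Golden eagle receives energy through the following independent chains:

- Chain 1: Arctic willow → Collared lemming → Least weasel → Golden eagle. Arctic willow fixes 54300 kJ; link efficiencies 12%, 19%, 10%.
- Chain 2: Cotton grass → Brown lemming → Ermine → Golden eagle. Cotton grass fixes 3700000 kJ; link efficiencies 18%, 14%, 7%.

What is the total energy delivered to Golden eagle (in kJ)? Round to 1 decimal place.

6650.6 kJ

Chain 1: 54300 × 0.12 × 0.19 × 0.1 = 123.804 kJ
Chain 2: 3700000 × 0.18 × 0.14 × 0.07 = 6526.8 kJ
Total at Golden eagle: 123.804 + 6526.8 = 6650.604 kJ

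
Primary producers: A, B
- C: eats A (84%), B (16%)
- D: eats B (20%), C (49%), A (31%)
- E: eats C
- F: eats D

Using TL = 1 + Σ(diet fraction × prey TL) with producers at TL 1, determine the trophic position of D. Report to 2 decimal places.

C: 1 + (0.84×1 + 0.16×1) = 2
D: 1 + (0.2×1 + 0.49×2 + 0.31×1) = 2.49
E: 1 + 2 = 3
F: 1 + 2.49 = 3.49

2.49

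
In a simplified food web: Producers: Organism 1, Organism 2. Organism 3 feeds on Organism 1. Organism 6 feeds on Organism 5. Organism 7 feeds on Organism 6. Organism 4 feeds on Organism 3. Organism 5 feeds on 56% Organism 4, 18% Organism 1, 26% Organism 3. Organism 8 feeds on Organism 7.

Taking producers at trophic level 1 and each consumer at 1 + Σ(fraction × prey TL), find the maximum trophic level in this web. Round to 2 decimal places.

6.38

Organism 3: 1 + 1 = 2
Organism 4: 1 + 2 = 3
Organism 5: 1 + (0.56×3 + 0.18×1 + 0.26×2) = 3.38
Organism 6: 1 + 3.38 = 4.38
Organism 7: 1 + 4.38 = 5.38
Organism 8: 1 + 5.38 = 6.38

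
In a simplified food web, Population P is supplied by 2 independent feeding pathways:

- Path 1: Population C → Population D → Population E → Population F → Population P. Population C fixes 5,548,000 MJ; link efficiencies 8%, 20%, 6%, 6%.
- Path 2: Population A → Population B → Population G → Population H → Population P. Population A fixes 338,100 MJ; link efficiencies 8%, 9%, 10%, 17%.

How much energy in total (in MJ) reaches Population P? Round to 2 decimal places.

360.95 MJ

Path 1: 5548000 × 0.08 × 0.2 × 0.06 × 0.06 = 319.5648 MJ
Path 2: 338100 × 0.08 × 0.09 × 0.1 × 0.17 = 41.38344 MJ
Total at Population P: 319.5648 + 41.38344 = 360.94824 MJ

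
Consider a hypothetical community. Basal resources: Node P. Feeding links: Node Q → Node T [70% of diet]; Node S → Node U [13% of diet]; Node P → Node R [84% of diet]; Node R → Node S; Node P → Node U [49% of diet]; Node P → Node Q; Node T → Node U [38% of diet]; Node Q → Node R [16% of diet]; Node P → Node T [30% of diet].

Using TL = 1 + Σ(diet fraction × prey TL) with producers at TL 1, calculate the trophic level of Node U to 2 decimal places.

Node Q: 1 + 1 = 2
Node R: 1 + (0.16×2 + 0.84×1) = 2.16
Node S: 1 + 2.16 = 3.16
Node T: 1 + (0.3×1 + 0.7×2) = 2.7
Node U: 1 + (0.38×2.7 + 0.49×1 + 0.13×3.16) = 2.9268

2.93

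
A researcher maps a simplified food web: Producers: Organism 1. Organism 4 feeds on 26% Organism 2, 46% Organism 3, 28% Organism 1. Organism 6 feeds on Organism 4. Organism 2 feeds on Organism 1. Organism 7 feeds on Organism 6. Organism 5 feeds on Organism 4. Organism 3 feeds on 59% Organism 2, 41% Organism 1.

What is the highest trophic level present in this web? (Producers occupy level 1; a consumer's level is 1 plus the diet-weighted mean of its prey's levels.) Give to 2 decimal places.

4.99

Organism 2: 1 + 1 = 2
Organism 3: 1 + (0.59×2 + 0.41×1) = 2.59
Organism 4: 1 + (0.26×2 + 0.46×2.59 + 0.28×1) = 2.9914
Organism 5: 1 + 2.9914 = 3.9914
Organism 6: 1 + 2.9914 = 3.9914
Organism 7: 1 + 3.9914 = 4.9914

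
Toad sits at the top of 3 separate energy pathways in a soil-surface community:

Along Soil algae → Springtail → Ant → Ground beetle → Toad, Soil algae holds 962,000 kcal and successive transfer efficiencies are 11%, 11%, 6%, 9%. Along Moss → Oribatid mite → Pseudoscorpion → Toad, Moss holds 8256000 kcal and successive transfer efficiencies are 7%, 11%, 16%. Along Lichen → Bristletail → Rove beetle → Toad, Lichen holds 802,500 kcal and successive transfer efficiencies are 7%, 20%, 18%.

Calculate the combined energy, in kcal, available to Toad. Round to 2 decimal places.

Via Soil algae: 962000 × 0.11 × 0.11 × 0.06 × 0.09 = 62.85708 kcal
Via Moss: 8256000 × 0.07 × 0.11 × 0.16 = 10171.392 kcal
Via Lichen: 802500 × 0.07 × 0.2 × 0.18 = 2022.3 kcal
Total at Toad: 62.85708 + 10171.392 + 2022.3 = 12256.54908 kcal

12256.55 kcal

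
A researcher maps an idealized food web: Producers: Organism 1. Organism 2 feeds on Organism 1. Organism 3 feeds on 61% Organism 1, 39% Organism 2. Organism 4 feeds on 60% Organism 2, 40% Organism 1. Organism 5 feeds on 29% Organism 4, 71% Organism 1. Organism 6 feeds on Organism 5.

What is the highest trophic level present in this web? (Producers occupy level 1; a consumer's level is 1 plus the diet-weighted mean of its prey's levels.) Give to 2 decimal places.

Organism 2: 1 + 1 = 2
Organism 3: 1 + (0.61×1 + 0.39×2) = 2.39
Organism 4: 1 + (0.6×2 + 0.4×1) = 2.6
Organism 5: 1 + (0.29×2.6 + 0.71×1) = 2.464
Organism 6: 1 + 2.464 = 3.464

3.46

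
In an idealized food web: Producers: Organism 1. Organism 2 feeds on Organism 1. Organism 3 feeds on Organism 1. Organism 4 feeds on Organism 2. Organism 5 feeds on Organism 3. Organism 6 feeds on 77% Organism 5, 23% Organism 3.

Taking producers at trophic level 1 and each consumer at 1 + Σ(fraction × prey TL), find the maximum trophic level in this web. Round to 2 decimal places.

Organism 2: 1 + 1 = 2
Organism 3: 1 + 1 = 2
Organism 4: 1 + 2 = 3
Organism 5: 1 + 2 = 3
Organism 6: 1 + (0.77×3 + 0.23×2) = 3.77

3.77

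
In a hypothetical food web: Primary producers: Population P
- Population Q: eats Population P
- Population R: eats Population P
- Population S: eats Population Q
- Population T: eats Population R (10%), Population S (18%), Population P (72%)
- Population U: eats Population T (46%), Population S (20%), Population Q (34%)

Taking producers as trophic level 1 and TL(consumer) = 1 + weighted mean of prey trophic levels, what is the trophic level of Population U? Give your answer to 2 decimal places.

Population Q: 1 + 1 = 2
Population R: 1 + 1 = 2
Population S: 1 + 2 = 3
Population T: 1 + (0.1×2 + 0.18×3 + 0.72×1) = 2.46
Population U: 1 + (0.46×2.46 + 0.2×3 + 0.34×2) = 3.4116

3.41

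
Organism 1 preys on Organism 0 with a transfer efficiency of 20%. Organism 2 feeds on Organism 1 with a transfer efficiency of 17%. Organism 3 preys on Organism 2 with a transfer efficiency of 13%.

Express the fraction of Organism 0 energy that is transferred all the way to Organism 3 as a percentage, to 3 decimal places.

Product of link efficiencies: 0.2 × 0.17 × 0.13 = 0.00442
As a percentage: 0.00442 × 100 = 0.442%

0.442%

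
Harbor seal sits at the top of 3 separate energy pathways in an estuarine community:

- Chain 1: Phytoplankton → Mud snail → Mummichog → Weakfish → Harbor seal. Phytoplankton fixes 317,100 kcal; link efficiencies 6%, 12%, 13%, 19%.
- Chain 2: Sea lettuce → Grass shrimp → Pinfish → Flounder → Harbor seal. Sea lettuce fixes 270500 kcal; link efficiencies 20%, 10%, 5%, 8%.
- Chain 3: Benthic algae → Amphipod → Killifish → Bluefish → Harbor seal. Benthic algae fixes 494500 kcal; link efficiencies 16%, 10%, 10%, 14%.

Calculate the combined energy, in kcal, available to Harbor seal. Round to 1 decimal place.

Chain 1: 317100 × 0.06 × 0.12 × 0.13 × 0.19 = 56.393064 kcal
Chain 2: 270500 × 0.2 × 0.1 × 0.05 × 0.08 = 21.64 kcal
Chain 3: 494500 × 0.16 × 0.1 × 0.1 × 0.14 = 110.768 kcal
Total at Harbor seal: 56.393064 + 21.64 + 110.768 = 188.801064 kcal

188.8 kcal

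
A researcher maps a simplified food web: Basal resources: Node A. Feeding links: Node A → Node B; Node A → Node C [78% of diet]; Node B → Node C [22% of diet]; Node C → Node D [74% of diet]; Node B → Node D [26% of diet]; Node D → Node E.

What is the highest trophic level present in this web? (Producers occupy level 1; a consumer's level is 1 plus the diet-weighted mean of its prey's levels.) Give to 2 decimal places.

Node B: 1 + 1 = 2
Node C: 1 + (0.78×1 + 0.22×2) = 2.22
Node D: 1 + (0.74×2.22 + 0.26×2) = 3.1628
Node E: 1 + 3.1628 = 4.1628

4.16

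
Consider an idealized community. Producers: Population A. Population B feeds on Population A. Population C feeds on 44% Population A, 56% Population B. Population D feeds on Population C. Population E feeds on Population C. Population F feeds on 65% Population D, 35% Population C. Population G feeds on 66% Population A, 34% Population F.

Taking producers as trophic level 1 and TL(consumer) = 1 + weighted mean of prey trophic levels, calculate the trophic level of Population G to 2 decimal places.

3.09

Population B: 1 + 1 = 2
Population C: 1 + (0.44×1 + 0.56×2) = 2.56
Population D: 1 + 2.56 = 3.56
Population E: 1 + 2.56 = 3.56
Population F: 1 + (0.65×3.56 + 0.35×2.56) = 4.21
Population G: 1 + (0.66×1 + 0.34×4.21) = 3.0914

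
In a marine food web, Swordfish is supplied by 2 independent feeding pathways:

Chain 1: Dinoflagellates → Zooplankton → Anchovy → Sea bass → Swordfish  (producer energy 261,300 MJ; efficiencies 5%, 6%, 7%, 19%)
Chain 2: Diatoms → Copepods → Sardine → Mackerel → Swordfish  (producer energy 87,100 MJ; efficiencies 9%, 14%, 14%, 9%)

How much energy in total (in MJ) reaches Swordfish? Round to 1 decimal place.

Chain 1: 261300 × 0.05 × 0.06 × 0.07 × 0.19 = 10.42587 MJ
Chain 2: 87100 × 0.09 × 0.14 × 0.14 × 0.09 = 13.827996 MJ
Total at Swordfish: 10.42587 + 13.827996 = 24.253866 MJ

24.3 MJ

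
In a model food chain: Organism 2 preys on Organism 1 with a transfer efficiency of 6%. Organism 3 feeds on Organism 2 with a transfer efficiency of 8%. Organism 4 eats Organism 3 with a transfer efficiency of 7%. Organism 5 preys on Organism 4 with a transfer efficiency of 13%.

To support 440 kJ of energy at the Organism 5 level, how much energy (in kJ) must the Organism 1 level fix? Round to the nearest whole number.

10073260 kJ

Cumulative transfer efficiency: 0.06 × 0.08 × 0.07 × 0.13 = 0.00004368
Organism 1 energy = 440 / 0.00004368 = 10073260 kJ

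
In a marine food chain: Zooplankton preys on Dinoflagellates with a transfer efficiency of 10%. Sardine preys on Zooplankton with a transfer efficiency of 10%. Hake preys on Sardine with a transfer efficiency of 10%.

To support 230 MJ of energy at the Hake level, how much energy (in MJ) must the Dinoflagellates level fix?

Cumulative transfer efficiency: 0.1 × 0.1 × 0.1 = 0.001
Dinoflagellates energy = 230 / 0.001 = 230000 MJ

230000 MJ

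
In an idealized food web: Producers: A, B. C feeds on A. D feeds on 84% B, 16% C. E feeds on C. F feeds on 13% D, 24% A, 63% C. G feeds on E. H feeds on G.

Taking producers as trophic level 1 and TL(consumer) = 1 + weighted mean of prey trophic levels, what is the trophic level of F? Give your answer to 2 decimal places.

C: 1 + 1 = 2
D: 1 + (0.84×1 + 0.16×2) = 2.16
E: 1 + 2 = 3
F: 1 + (0.13×2.16 + 0.24×1 + 0.63×2) = 2.7808
G: 1 + 3 = 4
H: 1 + 4 = 5

2.78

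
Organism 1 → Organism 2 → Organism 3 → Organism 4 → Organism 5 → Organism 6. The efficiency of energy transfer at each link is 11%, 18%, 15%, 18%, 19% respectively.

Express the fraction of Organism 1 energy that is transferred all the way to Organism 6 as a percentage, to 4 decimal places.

0.0102%

Product of link efficiencies: 0.11 × 0.18 × 0.15 × 0.18 × 0.19 = 0.000101574
As a percentage: 0.000101574 × 100 = 0.0102%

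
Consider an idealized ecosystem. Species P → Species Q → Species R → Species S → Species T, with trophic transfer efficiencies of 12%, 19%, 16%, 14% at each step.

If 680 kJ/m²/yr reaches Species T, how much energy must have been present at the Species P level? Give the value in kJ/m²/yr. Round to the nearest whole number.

1331454 kJ/m²/yr

Cumulative transfer efficiency: 0.12 × 0.19 × 0.16 × 0.14 = 0.00051072
Species P energy = 680 / 0.00051072 = 1331454 kJ/m²/yr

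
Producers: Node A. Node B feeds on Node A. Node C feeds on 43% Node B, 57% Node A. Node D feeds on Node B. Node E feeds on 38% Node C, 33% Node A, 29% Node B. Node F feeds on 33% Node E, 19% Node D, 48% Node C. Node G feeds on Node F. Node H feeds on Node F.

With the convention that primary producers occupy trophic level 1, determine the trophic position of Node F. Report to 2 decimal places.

3.67

Node B: 1 + 1 = 2
Node C: 1 + (0.43×2 + 0.57×1) = 2.43
Node D: 1 + 2 = 3
Node E: 1 + (0.38×2.43 + 0.33×1 + 0.29×2) = 2.8334
Node F: 1 + (0.33×2.8334 + 0.19×3 + 0.48×2.43) = 3.671422
Node G: 1 + 3.671422 = 4.671422
Node H: 1 + 3.671422 = 4.671422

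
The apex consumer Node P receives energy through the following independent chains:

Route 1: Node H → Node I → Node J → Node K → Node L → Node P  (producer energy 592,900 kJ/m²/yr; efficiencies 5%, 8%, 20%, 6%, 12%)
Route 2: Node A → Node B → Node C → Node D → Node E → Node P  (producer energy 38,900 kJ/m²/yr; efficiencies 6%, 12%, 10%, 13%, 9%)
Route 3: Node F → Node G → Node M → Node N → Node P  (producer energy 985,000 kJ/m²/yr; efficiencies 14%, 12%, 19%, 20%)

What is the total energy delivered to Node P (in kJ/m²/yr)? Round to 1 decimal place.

632.6 kJ/m²/yr

Route 1: 592900 × 0.05 × 0.08 × 0.2 × 0.06 × 0.12 = 3.415104 kJ/m²/yr
Route 2: 38900 × 0.06 × 0.12 × 0.1 × 0.13 × 0.09 = 0.3276936 kJ/m²/yr
Route 3: 985000 × 0.14 × 0.12 × 0.19 × 0.2 = 628.824 kJ/m²/yr
Total at Node P: 3.415104 + 0.3276936 + 628.824 = 632.5667976 kJ/m²/yr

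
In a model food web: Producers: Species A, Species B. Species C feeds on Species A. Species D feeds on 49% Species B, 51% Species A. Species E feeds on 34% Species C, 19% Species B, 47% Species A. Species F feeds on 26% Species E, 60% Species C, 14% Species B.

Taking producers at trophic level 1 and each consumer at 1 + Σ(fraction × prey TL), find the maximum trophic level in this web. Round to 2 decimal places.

2.95

Species C: 1 + 1 = 2
Species D: 1 + (0.49×1 + 0.51×1) = 2
Species E: 1 + (0.34×2 + 0.19×1 + 0.47×1) = 2.34
Species F: 1 + (0.26×2.34 + 0.6×2 + 0.14×1) = 2.9484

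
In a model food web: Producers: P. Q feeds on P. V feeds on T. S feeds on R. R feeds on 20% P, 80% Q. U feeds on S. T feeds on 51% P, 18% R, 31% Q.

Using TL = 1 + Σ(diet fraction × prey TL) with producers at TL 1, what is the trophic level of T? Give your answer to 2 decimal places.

Q: 1 + 1 = 2
R: 1 + (0.2×1 + 0.8×2) = 2.8
S: 1 + 2.8 = 3.8
T: 1 + (0.51×1 + 0.18×2.8 + 0.31×2) = 2.634
U: 1 + 3.8 = 4.8
V: 1 + 2.634 = 3.634

2.63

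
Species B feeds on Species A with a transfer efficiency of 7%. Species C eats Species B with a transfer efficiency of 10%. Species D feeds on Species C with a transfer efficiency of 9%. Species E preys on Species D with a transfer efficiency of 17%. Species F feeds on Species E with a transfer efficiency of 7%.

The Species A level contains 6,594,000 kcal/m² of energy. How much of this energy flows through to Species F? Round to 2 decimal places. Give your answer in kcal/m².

49.44 kcal/m²

Species B: 6594000 × 0.07 = 461580 kcal/m²
Species C: 461580 × 0.1 = 46158 kcal/m²
Species D: 46158 × 0.09 = 4154.22 kcal/m²
Species E: 4154.22 × 0.17 = 706.2174 kcal/m²
Species F: 706.2174 × 0.07 = 49.435218 kcal/m²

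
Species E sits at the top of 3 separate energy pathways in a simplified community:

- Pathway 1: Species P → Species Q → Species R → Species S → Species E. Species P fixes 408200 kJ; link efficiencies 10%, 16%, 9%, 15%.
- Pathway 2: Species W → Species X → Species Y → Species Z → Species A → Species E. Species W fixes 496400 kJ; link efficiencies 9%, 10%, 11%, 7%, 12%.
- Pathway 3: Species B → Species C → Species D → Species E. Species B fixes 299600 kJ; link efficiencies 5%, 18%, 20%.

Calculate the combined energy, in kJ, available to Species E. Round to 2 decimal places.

631.58 kJ

Pathway 1: 408200 × 0.1 × 0.16 × 0.09 × 0.15 = 88.1712 kJ
Pathway 2: 496400 × 0.09 × 0.1 × 0.11 × 0.07 × 0.12 = 4.1280624 kJ
Pathway 3: 299600 × 0.05 × 0.18 × 0.2 = 539.28 kJ
Total at Species E: 88.1712 + 4.1280624 + 539.28 = 631.5792624 kJ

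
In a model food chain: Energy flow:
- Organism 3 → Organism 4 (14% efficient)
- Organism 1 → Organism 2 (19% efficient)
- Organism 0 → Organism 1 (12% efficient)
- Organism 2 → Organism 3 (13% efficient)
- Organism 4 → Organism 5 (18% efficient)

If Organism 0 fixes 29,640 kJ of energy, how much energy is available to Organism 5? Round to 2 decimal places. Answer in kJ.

Organism 1: 29640 × 0.12 = 3556.8 kJ
Organism 2: 3556.8 × 0.19 = 675.792 kJ
Organism 3: 675.792 × 0.13 = 87.85296 kJ
Organism 4: 87.85296 × 0.14 = 12.2994144 kJ
Organism 5: 12.2994144 × 0.18 = 2.213894592 kJ

2.21 kJ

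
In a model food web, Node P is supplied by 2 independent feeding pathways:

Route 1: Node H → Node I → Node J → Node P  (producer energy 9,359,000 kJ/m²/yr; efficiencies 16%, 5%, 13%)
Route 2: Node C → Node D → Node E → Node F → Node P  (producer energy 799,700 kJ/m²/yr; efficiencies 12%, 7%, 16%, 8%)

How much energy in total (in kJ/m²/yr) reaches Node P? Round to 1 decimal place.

Route 1: 9359000 × 0.16 × 0.05 × 0.13 = 9733.36 kJ/m²/yr
Route 2: 799700 × 0.12 × 0.07 × 0.16 × 0.08 = 85.983744 kJ/m²/yr
Total at Node P: 9733.36 + 85.983744 = 9819.343744 kJ/m²/yr

9819.3 kJ/m²/yr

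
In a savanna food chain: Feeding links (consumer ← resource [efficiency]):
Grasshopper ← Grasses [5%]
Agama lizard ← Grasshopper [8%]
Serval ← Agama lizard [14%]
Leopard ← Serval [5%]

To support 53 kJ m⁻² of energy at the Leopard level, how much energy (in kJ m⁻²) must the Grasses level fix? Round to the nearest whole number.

Cumulative transfer efficiency: 0.05 × 0.08 × 0.14 × 0.05 = 0.000028
Grasses energy = 53 / 0.000028 = 1892857 kJ m⁻²

1892857 kJ m⁻²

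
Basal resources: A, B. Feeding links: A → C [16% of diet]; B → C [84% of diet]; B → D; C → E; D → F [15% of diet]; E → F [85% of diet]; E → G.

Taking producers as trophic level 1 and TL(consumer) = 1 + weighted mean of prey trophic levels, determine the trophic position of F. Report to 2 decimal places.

3.85

C: 1 + (0.16×1 + 0.84×1) = 2
D: 1 + 1 = 2
E: 1 + 2 = 3
F: 1 + (0.15×2 + 0.85×3) = 3.85
G: 1 + 3 = 4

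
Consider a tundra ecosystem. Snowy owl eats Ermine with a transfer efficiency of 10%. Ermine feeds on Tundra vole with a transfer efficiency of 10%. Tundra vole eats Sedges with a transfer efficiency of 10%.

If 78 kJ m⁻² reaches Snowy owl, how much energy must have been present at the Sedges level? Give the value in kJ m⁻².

Cumulative transfer efficiency: 0.1 × 0.1 × 0.1 = 0.001
Sedges energy = 78 / 0.001 = 78000 kJ m⁻²

78000 kJ m⁻²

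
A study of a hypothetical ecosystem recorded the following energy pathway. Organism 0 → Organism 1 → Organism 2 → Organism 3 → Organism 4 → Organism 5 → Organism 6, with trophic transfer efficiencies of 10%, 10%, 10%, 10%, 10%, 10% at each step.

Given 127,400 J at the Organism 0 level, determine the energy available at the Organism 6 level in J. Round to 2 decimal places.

Organism 1: 127400 × 0.1 = 12740 J
Organism 2: 12740 × 0.1 = 1274 J
Organism 3: 1274 × 0.1 = 127.4 J
Organism 4: 127.4 × 0.1 = 12.74 J
Organism 5: 12.74 × 0.1 = 1.274 J
Organism 6: 1.274 × 0.1 = 0.1274 J

0.13 J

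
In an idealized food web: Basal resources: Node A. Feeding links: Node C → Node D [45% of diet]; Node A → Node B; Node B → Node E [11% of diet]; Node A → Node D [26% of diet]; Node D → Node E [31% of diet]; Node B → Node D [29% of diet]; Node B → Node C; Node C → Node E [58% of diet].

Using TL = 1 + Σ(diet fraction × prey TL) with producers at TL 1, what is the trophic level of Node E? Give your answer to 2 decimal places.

Node B: 1 + 1 = 2
Node C: 1 + 2 = 3
Node D: 1 + (0.29×2 + 0.26×1 + 0.45×3) = 3.19
Node E: 1 + (0.58×3 + 0.31×3.19 + 0.11×2) = 3.9489

3.95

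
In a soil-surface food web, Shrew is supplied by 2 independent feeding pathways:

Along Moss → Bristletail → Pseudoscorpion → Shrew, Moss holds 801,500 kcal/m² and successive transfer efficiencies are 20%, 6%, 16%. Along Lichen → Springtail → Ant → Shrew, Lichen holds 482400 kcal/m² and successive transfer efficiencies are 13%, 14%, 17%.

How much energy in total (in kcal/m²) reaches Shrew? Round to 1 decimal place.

Via Moss: 801500 × 0.2 × 0.06 × 0.16 = 1538.88 kcal/m²
Via Lichen: 482400 × 0.13 × 0.14 × 0.17 = 1492.5456 kcal/m²
Total at Shrew: 1538.88 + 1492.5456 = 3031.4256 kcal/m²

3031.4 kcal/m²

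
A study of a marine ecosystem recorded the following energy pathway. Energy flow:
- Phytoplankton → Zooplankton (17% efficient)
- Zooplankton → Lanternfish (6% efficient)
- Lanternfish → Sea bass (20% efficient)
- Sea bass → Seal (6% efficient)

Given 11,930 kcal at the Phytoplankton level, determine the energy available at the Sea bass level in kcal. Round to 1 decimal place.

24.3 kcal

Zooplankton: 11930 × 0.17 = 2028.1 kcal
Lanternfish: 2028.1 × 0.06 = 121.686 kcal
Sea bass: 121.686 × 0.2 = 24.3372 kcal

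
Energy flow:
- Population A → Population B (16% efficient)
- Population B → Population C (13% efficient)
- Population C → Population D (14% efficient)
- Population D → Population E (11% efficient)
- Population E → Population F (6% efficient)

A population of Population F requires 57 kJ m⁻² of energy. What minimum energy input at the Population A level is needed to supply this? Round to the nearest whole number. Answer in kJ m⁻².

Cumulative transfer efficiency: 0.16 × 0.13 × 0.14 × 0.11 × 0.06 = 0.0000192192
Population A energy = 57 / 0.0000192192 = 2965784 kJ m⁻²

2965784 kJ m⁻²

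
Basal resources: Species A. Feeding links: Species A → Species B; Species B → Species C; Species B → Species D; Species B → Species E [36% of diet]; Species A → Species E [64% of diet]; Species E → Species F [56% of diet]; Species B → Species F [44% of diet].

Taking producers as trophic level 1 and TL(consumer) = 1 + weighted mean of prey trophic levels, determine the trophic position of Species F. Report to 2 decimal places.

3.20

Species B: 1 + 1 = 2
Species C: 1 + 2 = 3
Species D: 1 + 2 = 3
Species E: 1 + (0.36×2 + 0.64×1) = 2.36
Species F: 1 + (0.56×2.36 + 0.44×2) = 3.2016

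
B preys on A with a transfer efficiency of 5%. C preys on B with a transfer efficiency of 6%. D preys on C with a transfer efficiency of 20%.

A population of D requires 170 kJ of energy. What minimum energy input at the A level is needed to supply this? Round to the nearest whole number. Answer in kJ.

283333 kJ

Cumulative transfer efficiency: 0.05 × 0.06 × 0.2 = 0.0006
A energy = 170 / 0.0006 = 283333 kJ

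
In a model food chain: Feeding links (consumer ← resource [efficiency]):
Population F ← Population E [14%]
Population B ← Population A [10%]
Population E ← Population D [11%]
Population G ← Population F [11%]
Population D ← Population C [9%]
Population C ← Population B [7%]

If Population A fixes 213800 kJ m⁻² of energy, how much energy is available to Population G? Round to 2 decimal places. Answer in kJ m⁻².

0.23 kJ m⁻²

Population B: 213800 × 0.1 = 21380 kJ m⁻²
Population C: 21380 × 0.07 = 1496.6 kJ m⁻²
Population D: 1496.6 × 0.09 = 134.694 kJ m⁻²
Population E: 134.694 × 0.11 = 14.81634 kJ m⁻²
Population F: 14.81634 × 0.14 = 2.0742876 kJ m⁻²
Population G: 2.0742876 × 0.11 = 0.228171636 kJ m⁻²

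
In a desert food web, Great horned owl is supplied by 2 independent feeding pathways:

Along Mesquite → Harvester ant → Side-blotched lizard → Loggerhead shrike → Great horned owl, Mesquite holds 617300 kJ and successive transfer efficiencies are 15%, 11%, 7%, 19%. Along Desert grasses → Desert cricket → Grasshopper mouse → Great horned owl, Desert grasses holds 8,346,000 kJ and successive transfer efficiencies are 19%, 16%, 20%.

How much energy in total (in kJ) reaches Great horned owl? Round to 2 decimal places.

50879.15 kJ

Via Mesquite: 617300 × 0.15 × 0.11 × 0.07 × 0.19 = 135.466485 kJ
Via Desert grasses: 8346000 × 0.19 × 0.16 × 0.2 = 50743.68 kJ
Total at Great horned owl: 135.466485 + 50743.68 = 50879.146485 kJ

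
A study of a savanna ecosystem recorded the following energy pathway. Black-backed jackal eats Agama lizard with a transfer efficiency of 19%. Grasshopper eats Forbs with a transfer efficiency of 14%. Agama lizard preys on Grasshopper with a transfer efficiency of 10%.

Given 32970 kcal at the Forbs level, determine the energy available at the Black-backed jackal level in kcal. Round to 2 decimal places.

87.70 kcal

Grasshopper: 32970 × 0.14 = 4615.8 kcal
Agama lizard: 4615.8 × 0.1 = 461.58 kcal
Black-backed jackal: 461.58 × 0.19 = 87.7002 kcal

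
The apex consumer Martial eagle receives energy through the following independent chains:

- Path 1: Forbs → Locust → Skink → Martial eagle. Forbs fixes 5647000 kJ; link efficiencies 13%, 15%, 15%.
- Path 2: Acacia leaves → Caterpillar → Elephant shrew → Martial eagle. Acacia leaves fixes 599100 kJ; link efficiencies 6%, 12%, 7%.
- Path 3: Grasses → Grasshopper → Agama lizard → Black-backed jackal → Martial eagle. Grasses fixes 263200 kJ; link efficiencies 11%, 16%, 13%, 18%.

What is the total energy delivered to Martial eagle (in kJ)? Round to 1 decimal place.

Path 1: 5647000 × 0.13 × 0.15 × 0.15 = 16517.475 kJ
Path 2: 599100 × 0.06 × 0.12 × 0.07 = 301.9464 kJ
Path 3: 263200 × 0.11 × 0.16 × 0.13 × 0.18 = 108.396288 kJ
Total at Martial eagle: 16517.475 + 301.9464 + 108.396288 = 16927.817688 kJ

16927.8 kJ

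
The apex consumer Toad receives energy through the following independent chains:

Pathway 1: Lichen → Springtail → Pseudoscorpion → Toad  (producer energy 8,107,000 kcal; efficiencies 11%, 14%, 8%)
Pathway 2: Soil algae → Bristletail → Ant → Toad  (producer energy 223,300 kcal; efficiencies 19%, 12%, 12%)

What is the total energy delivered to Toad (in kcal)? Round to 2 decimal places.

10598.77 kcal

Pathway 1: 8107000 × 0.11 × 0.14 × 0.08 = 9987.824 kcal
Pathway 2: 223300 × 0.19 × 0.12 × 0.12 = 610.9488 kcal
Total at Toad: 9987.824 + 610.9488 = 10598.7728 kcal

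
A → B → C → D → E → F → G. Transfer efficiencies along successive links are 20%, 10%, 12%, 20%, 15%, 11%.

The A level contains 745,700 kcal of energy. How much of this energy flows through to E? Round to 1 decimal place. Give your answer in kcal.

357.9 kcal

B: 745700 × 0.2 = 149140 kcal
C: 149140 × 0.1 = 14914 kcal
D: 14914 × 0.12 = 1789.68 kcal
E: 1789.68 × 0.2 = 357.936 kcal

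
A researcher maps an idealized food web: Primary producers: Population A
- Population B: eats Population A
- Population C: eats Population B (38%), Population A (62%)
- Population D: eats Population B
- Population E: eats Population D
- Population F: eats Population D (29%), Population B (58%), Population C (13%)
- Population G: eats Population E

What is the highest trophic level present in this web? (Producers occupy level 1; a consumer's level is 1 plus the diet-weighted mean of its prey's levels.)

Population B: 1 + 1 = 2
Population C: 1 + (0.38×2 + 0.62×1) = 2.38
Population D: 1 + 2 = 3
Population E: 1 + 3 = 4
Population F: 1 + (0.29×3 + 0.58×2 + 0.13×2.38) = 3.3394
Population G: 1 + 4 = 5

5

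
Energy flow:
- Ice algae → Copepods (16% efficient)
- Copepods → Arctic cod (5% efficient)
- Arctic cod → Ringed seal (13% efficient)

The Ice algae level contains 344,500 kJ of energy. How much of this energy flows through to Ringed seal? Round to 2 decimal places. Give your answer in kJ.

358.28 kJ

Copepods: 344500 × 0.16 = 55120 kJ
Arctic cod: 55120 × 0.05 = 2756 kJ
Ringed seal: 2756 × 0.13 = 358.28 kJ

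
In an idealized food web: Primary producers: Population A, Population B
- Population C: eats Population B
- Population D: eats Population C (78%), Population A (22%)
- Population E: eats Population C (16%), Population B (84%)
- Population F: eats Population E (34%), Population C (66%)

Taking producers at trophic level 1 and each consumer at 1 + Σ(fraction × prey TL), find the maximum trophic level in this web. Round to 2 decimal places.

Population C: 1 + 1 = 2
Population D: 1 + (0.78×2 + 0.22×1) = 2.78
Population E: 1 + (0.16×2 + 0.84×1) = 2.16
Population F: 1 + (0.34×2.16 + 0.66×2) = 3.0544

3.05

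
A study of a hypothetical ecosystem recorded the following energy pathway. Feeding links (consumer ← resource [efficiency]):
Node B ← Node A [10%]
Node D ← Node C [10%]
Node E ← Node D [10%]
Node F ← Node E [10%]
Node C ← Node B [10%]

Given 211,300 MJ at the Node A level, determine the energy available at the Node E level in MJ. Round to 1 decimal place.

21.1 MJ

Node B: 211300 × 0.1 = 21130 MJ
Node C: 21130 × 0.1 = 2113 MJ
Node D: 2113 × 0.1 = 211.3 MJ
Node E: 211.3 × 0.1 = 21.13 MJ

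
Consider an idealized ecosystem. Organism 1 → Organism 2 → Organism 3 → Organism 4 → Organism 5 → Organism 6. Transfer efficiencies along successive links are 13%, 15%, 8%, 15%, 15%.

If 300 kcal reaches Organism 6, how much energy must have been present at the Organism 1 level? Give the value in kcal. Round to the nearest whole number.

Cumulative transfer efficiency: 0.13 × 0.15 × 0.08 × 0.15 × 0.15 = 0.0000351
Organism 1 energy = 300 / 0.0000351 = 8547009 kcal

8547009 kcal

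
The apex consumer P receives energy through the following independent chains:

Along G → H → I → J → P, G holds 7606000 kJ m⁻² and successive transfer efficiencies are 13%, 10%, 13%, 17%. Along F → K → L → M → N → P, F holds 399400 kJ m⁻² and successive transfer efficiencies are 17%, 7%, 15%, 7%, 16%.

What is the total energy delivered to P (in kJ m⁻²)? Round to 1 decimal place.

2193.2 kJ m⁻²

Via G: 7606000 × 0.13 × 0.1 × 0.13 × 0.17 = 2185.2038 kJ m⁻²
Via F: 399400 × 0.17 × 0.07 × 0.15 × 0.07 × 0.16 = 7.9848048 kJ m⁻²
Total at P: 2185.2038 + 7.9848048 = 2193.1886048 kJ m⁻²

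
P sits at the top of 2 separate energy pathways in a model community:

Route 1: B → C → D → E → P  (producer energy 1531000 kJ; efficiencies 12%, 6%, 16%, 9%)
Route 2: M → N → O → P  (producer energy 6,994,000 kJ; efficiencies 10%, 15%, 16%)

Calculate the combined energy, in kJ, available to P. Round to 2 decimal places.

16944.33 kJ

Route 1: 1531000 × 0.12 × 0.06 × 0.16 × 0.09 = 158.73408 kJ
Route 2: 6994000 × 0.1 × 0.15 × 0.16 = 16785.6 kJ
Total at P: 158.73408 + 16785.6 = 16944.33408 kJ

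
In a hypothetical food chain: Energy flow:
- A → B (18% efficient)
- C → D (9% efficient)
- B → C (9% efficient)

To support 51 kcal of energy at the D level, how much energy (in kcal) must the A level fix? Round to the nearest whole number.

Cumulative transfer efficiency: 0.18 × 0.09 × 0.09 = 0.001458
A energy = 51 / 0.001458 = 34979 kcal

34979 kcal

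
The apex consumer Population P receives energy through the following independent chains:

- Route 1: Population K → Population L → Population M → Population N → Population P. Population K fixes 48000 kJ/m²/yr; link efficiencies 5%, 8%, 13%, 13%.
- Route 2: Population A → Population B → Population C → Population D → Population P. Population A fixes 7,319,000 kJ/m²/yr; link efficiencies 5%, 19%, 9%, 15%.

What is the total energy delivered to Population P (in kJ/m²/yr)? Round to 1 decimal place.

Route 1: 48000 × 0.05 × 0.08 × 0.13 × 0.13 = 3.2448 kJ/m²/yr
Route 2: 7319000 × 0.05 × 0.19 × 0.09 × 0.15 = 938.66175 kJ/m²/yr
Total at Population P: 3.2448 + 938.66175 = 941.90655 kJ/m²/yr

941.9 kJ/m²/yr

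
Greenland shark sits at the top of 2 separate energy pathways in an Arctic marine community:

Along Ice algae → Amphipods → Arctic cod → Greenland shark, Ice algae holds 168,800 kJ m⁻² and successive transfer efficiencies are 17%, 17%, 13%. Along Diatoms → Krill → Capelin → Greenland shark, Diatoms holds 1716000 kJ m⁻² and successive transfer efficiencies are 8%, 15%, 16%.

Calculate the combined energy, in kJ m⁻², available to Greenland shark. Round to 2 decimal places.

3928.90 kJ m⁻²

Via Ice algae: 168800 × 0.17 × 0.17 × 0.13 = 634.1816 kJ m⁻²
Via Diatoms: 1716000 × 0.08 × 0.15 × 0.16 = 3294.72 kJ m⁻²
Total at Greenland shark: 634.1816 + 3294.72 = 3928.9016 kJ m⁻²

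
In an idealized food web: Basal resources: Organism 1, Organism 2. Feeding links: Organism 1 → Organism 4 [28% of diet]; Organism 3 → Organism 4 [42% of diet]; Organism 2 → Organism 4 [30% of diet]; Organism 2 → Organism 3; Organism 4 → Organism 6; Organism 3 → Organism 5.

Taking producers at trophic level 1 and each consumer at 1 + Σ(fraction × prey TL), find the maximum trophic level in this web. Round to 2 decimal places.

3.42

Organism 3: 1 + 1 = 2
Organism 4: 1 + (0.42×2 + 0.28×1 + 0.3×1) = 2.42
Organism 5: 1 + 2 = 3
Organism 6: 1 + 2.42 = 3.42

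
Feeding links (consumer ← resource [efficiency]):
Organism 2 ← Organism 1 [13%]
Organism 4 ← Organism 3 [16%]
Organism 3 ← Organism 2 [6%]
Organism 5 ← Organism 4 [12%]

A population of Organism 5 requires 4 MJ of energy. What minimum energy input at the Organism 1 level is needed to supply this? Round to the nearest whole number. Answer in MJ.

26709 MJ

Cumulative transfer efficiency: 0.13 × 0.06 × 0.16 × 0.12 = 0.00014976
Organism 1 energy = 4 / 0.00014976 = 26709 MJ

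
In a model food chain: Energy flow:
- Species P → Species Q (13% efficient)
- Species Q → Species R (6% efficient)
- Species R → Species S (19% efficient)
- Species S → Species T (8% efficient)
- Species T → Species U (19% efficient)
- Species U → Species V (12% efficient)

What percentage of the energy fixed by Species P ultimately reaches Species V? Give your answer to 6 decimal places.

Product of link efficiencies: 0.13 × 0.06 × 0.19 × 0.08 × 0.19 × 0.12 = 0.000002703168
As a percentage: 0.000002703168 × 100 = 0.000270%

0.000270%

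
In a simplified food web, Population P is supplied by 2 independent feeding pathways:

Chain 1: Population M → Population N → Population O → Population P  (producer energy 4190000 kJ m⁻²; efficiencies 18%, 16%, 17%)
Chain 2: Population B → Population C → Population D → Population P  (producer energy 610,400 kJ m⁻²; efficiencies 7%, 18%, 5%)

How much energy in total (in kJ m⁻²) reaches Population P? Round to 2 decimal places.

Chain 1: 4190000 × 0.18 × 0.16 × 0.17 = 20514.24 kJ m⁻²
Chain 2: 610400 × 0.07 × 0.18 × 0.05 = 384.552 kJ m⁻²
Total at Population P: 20514.24 + 384.552 = 20898.792 kJ m⁻²

20898.79 kJ m⁻²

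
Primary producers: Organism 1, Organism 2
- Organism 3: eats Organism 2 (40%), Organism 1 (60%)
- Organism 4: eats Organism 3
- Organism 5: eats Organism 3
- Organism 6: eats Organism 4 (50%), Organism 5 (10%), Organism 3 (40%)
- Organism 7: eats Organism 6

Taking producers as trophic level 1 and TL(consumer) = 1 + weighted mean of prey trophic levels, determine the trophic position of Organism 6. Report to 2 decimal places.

3.60

Organism 3: 1 + (0.4×1 + 0.6×1) = 2
Organism 4: 1 + 2 = 3
Organism 5: 1 + 2 = 3
Organism 6: 1 + (0.5×3 + 0.1×3 + 0.4×2) = 3.6
Organism 7: 1 + 3.6 = 4.6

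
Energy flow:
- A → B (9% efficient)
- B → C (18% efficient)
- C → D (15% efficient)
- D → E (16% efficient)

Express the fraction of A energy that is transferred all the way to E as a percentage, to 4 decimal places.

0.0389%

Product of link efficiencies: 0.09 × 0.18 × 0.15 × 0.16 = 0.0003888
As a percentage: 0.0003888 × 100 = 0.0389%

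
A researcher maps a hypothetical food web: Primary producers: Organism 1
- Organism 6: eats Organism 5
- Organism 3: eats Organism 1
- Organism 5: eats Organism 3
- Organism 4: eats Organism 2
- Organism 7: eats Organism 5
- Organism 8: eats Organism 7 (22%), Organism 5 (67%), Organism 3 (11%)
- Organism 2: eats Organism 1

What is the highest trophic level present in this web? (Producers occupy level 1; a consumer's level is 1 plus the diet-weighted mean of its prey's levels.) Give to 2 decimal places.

4.11

Organism 2: 1 + 1 = 2
Organism 3: 1 + 1 = 2
Organism 4: 1 + 2 = 3
Organism 5: 1 + 2 = 3
Organism 6: 1 + 3 = 4
Organism 7: 1 + 3 = 4
Organism 8: 1 + (0.22×4 + 0.67×3 + 0.11×2) = 4.11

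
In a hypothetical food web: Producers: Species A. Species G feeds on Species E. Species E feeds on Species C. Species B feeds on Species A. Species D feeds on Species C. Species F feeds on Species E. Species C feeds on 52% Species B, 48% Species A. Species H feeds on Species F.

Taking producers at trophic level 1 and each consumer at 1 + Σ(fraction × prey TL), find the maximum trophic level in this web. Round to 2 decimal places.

5.52

Species B: 1 + 1 = 2
Species C: 1 + (0.52×2 + 0.48×1) = 2.52
Species D: 1 + 2.52 = 3.52
Species E: 1 + 2.52 = 3.52
Species F: 1 + 3.52 = 4.52
Species G: 1 + 3.52 = 4.52
Species H: 1 + 4.52 = 5.52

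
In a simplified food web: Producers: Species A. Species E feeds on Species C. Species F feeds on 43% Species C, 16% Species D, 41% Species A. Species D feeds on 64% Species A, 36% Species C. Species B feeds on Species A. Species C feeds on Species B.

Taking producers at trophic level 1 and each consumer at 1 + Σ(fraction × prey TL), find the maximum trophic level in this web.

4

Species B: 1 + 1 = 2
Species C: 1 + 2 = 3
Species D: 1 + (0.64×1 + 0.36×3) = 2.72
Species E: 1 + 3 = 4
Species F: 1 + (0.43×3 + 0.16×2.72 + 0.41×1) = 3.1352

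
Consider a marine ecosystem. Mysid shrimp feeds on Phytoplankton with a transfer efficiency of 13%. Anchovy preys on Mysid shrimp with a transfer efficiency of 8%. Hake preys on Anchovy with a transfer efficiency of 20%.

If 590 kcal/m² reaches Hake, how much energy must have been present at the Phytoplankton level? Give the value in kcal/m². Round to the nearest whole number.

283654 kcal/m²

Cumulative transfer efficiency: 0.13 × 0.08 × 0.2 = 0.00208
Phytoplankton energy = 590 / 0.00208 = 283654 kcal/m²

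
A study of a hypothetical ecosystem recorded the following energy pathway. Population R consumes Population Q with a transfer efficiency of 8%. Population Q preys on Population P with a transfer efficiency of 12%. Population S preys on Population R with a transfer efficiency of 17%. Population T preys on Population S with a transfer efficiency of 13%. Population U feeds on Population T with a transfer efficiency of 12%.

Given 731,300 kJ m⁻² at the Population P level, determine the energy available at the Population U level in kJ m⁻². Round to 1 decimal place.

18.6 kJ m⁻²

Population Q: 731300 × 0.12 = 87756 kJ m⁻²
Population R: 87756 × 0.08 = 7020.48 kJ m⁻²
Population S: 7020.48 × 0.17 = 1193.4816 kJ m⁻²
Population T: 1193.4816 × 0.13 = 155.152608 kJ m⁻²
Population U: 155.152608 × 0.12 = 18.61831296 kJ m⁻²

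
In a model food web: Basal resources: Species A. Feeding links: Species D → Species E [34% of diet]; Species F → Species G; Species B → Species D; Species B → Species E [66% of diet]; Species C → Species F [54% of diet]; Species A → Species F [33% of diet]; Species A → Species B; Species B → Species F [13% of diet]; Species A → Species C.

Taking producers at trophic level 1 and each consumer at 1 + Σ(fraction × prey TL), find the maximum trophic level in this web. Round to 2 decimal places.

3.67

Species B: 1 + 1 = 2
Species C: 1 + 1 = 2
Species D: 1 + 2 = 3
Species E: 1 + (0.34×3 + 0.66×2) = 3.34
Species F: 1 + (0.33×1 + 0.13×2 + 0.54×2) = 2.67
Species G: 1 + 2.67 = 3.67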